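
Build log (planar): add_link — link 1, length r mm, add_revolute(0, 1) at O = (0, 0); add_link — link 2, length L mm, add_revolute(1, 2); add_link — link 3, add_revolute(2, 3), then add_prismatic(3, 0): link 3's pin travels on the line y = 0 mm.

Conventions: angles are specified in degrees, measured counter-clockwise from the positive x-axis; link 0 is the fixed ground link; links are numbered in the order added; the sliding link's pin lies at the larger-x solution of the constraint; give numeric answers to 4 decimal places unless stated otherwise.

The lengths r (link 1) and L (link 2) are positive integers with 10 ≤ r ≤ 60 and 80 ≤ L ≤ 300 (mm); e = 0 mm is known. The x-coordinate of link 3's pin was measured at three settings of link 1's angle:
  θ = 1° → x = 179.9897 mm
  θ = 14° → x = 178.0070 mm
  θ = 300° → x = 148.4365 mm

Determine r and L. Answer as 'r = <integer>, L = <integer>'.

constraint per measurement: (x − r cos θ)² + (r sin θ − e)² = L²
subtracting the θ₁ and θ₂ equations cancels the r² and L² terms:
r = (x₁² − x₂²) / (2[(x₁cos θ₁ + e sin θ₁) − (x₂cos θ₂ + e sin θ₂)]) = 49.0000 → r = 49
L² = (x₁ − r cos θ₁)² + (r sin θ₁ − e)² = 17160.9880 → L = 131.0000 → L = 131
check at θ₃=300°: x = 148.4365 (printed 148.4365) ✓

r = 49, L = 131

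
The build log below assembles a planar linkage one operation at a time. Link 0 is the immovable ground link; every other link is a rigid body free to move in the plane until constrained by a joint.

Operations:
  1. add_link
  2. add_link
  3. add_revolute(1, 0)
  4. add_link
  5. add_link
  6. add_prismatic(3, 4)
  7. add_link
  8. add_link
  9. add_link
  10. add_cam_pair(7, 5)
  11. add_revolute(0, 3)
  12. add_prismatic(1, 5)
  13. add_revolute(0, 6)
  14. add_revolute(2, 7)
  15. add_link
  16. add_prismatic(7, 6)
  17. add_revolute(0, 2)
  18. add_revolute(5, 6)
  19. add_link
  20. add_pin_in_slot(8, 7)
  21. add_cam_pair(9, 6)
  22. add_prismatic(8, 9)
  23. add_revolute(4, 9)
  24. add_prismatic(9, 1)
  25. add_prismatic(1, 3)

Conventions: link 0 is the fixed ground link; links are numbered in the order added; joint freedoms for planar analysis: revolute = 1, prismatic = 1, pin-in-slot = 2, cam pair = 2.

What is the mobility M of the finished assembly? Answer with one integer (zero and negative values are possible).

link 0 = ground. State L|J1|J2 = 1|0|0
+link1  2|0|0
+link2  3|0|0
R(1,0) f=1→J1  3|1|0
+link3  4|1|0
+link4  5|1|0
P(3,4) f=1→J1  5|2|0
+link5  6|2|0
+link6  7|2|0
+link7  8|2|0
C(7,5) f=2→J2  8|2|1
R(0,3) f=1→J1  8|3|1
P(1,5) f=1→J1  8|4|1
R(0,6) f=1→J1  8|5|1
R(2,7) f=1→J1  8|6|1
+link8  9|6|1
P(7,6) f=1→J1  9|7|1
R(0,2) f=1→J1  9|8|1
R(5,6) f=1→J1  9|9|1
+link9  10|9|1
PS(8,7) f=2→J2  10|9|2
C(9,6) f=2→J2  10|9|3
P(8,9) f=1→J1  10|10|3
R(4,9) f=1→J1  10|11|3
P(9,1) f=1→J1  10|12|3
P(1,3) f=1→J1  10|13|3
M = 3(10−1)−2·13−3 = 27−26−3 = -2

M = -2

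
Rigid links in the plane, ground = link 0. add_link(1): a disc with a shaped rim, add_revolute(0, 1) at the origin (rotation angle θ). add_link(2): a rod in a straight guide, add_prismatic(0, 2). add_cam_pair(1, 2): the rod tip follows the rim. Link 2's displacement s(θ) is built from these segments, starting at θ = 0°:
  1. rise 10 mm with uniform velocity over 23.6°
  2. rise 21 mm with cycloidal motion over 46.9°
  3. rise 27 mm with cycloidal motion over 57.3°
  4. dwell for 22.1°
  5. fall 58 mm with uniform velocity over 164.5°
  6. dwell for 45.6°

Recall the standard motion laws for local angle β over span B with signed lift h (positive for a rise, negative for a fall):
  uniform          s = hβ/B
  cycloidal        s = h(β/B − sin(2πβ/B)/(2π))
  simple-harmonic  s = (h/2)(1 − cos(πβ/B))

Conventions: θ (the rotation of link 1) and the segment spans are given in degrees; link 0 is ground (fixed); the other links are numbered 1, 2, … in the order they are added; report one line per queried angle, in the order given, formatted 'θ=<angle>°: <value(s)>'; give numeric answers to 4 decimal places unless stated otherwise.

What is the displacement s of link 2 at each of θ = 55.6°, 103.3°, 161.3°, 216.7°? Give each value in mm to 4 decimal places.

segment 1 (0° to 23.6°, uniform, h = 10) is passed completely: s = 0.0000 + (10) = 10.0000
θ = 55.6° falls in segment 2 (23.6° to 70.5°, cycloidal, h = 21): β = 55.6 − 23.6 = 32°, B = 46.9°; Δs = 21·(0.6823 − sin(2π·0.6823)/(2π)) = 17.3728; s = 10.0000 + 17.3728 = 27.3728
segment 2 (23.6° to 70.5°, cycloidal, h = 21) is passed completely: s = 10.0000 + (21) = 31.0000
θ = 103.3° falls in segment 3 (70.5° to 127.8°, cycloidal, h = 27): β = 103.3 − 70.5 = 32.8°, B = 57.3°; Δs = 27·(0.5724 − sin(2π·0.5724)/(2π)) = 17.3442; s = 31.0000 + 17.3442 = 48.3442
segment 3 (70.5° to 127.8°, cycloidal, h = 27) is passed completely: s = 31.0000 + (27) = 58.0000
segment 4 (127.8° to 149.9°, dwell): s unchanged at 58.0000
θ = 161.3° falls in segment 5 (149.9° to 314.4°, uniform, h = -58): β = 161.3 − 149.9 = 11.4°, B = 164.5°; Δs = -58·11.4/164.5 = -4.0195; s = 58.0000 − 4.0195 = 53.9805
θ = 216.7° falls in segment 5 (149.9° to 314.4°, uniform, h = -58): β = 216.7 − 149.9 = 66.8°, B = 164.5°; Δs = -58·66.8/164.5 = -23.5526; s = 58.0000 − 23.5526 = 34.4474

θ=55.6°: 27.3728
θ=103.3°: 48.3442
θ=161.3°: 53.9805
θ=216.7°: 34.4474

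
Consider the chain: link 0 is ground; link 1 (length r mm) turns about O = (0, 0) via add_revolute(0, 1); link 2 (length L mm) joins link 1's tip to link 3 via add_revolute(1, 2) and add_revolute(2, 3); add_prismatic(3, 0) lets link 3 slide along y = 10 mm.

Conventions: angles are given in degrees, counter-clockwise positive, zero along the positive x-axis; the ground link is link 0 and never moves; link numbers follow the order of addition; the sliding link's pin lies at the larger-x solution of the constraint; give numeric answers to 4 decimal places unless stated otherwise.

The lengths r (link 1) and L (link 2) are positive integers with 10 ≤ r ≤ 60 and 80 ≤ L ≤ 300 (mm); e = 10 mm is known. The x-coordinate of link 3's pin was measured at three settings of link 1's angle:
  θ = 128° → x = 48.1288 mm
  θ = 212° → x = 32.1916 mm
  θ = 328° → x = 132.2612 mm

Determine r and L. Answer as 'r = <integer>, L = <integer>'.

constraint per measurement: (x − r cos θ)² + (r sin θ − e)² = L²
subtracting the θ₁ and θ₂ equations cancels the r² and L² terms:
r = (x₁² − x₂²) / (2[(x₁cos θ₁ + e sin θ₁) − (x₂cos θ₂ + e sin θ₂)]) = 58.9993 → r = 59
L² = (x₁ − r cos θ₁)² + (r sin θ₁ − e)² = 8463.9924 → L = 92.0000 → L = 92
check at θ₃=328°: x = 132.2612 (printed 132.2612) ✓

r = 59, L = 92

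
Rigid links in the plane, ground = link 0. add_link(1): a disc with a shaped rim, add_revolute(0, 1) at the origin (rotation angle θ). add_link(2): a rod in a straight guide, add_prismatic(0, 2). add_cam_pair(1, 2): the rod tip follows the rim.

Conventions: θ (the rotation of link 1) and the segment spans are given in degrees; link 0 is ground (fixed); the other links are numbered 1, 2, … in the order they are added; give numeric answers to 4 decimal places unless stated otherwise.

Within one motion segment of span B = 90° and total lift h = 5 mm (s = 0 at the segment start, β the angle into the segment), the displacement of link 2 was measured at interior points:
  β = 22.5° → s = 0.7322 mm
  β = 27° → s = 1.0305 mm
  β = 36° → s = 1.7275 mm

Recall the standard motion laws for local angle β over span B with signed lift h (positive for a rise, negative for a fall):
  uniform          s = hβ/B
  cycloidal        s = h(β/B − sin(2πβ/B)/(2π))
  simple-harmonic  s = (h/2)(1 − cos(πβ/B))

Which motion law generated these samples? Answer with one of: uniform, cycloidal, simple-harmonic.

candidates at β/B = r: uniform s = h·r (linear in β); cycloidal s = h·(r − sin(2πr)/(2π)); simple-harmonic s = (h/2)(1 − cos(πr))
β=22.5°: printed 0.7322 | uniform 1.2500, cycloidal 0.4542, simple-harmonic 0.7322
β=27°: printed 1.0305 | uniform 1.5000, cycloidal 0.7432, simple-harmonic 1.0305
β=36°: printed 1.7275 | uniform 2.0000, cycloidal 1.5323, simple-harmonic 1.7275
only one law matches every sample → simple-harmonic

simple-harmonic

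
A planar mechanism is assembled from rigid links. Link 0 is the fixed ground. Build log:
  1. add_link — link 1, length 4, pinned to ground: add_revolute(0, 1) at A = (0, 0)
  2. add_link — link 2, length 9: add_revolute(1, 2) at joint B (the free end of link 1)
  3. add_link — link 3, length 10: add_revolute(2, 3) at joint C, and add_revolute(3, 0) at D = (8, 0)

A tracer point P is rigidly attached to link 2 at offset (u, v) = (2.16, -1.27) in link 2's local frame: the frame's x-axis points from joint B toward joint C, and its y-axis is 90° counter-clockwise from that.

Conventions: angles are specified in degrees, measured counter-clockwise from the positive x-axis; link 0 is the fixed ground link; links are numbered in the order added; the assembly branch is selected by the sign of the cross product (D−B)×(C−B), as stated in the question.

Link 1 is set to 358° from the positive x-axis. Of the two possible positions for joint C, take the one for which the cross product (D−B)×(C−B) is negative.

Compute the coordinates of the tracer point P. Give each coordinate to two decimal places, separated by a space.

A=(0,0), D=(8.00,0)
B = A + 4.00·(cos358°, sin358°) = (3.9976, -0.1396)
|BD| = 4.0049
circle(B,9.00) ∩ circle(D,10.00): a=-0.3697, h=8.9924
  candidates: C₊=(3.3147,8.8345) cross=36.013; C₋=(3.9416,-9.1394) cross=-36.013
  branch - wants cross < 0 → take C=(3.9416,-9.1394) (cross=-36.013)
ex = (C−B)/|BC| = (-0.0062,-1.0000); ey = (1.0000,-0.0062)
P = B + 2.16·ex + -1.27·ey = (2.7141,-2.2917)

2.71 -2.29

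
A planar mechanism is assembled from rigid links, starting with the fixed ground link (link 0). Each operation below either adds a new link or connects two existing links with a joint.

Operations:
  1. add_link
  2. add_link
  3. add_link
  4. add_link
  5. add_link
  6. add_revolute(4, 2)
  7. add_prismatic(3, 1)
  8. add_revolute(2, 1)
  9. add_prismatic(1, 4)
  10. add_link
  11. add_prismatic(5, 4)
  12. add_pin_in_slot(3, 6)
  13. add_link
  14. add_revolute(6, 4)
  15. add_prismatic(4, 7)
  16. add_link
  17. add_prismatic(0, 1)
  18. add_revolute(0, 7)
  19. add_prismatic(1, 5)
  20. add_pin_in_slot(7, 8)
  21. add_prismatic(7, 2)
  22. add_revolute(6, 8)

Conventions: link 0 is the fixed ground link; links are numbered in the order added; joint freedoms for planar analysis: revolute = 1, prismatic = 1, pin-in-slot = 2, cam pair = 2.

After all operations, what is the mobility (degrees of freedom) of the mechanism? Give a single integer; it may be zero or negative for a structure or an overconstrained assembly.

ground; <1,0,0>
#1 <2,0,0>
#2 <3,0,0>
#3 <4,0,0>
#4 <5,0,0>
#5 <6,0,0>
R:4↔2 J1 <6,1,0>
P:3↔1 J1 <6,2,0>
R:2↔1 J1 <6,3,0>
P:1↔4 J1 <6,4,0>
#6 <7,4,0>
P:5↔4 J1 <7,5,0>
PS:3↔6 J2 <7,5,1>
#7 <8,5,1>
R:6↔4 J1 <8,6,1>
P:4↔7 J1 <8,7,1>
#8 <9,7,1>
P:0↔1 J1 <9,8,1>
R:0↔7 J1 <9,9,1>
P:1↔5 J1 <9,10,1>
PS:7↔8 J2 <9,10,2>
P:7↔2 J1 <9,11,2>
R:6↔8 J1 <9,12,2>
3×8 − 2×12 − 1×2 = -2

M = -2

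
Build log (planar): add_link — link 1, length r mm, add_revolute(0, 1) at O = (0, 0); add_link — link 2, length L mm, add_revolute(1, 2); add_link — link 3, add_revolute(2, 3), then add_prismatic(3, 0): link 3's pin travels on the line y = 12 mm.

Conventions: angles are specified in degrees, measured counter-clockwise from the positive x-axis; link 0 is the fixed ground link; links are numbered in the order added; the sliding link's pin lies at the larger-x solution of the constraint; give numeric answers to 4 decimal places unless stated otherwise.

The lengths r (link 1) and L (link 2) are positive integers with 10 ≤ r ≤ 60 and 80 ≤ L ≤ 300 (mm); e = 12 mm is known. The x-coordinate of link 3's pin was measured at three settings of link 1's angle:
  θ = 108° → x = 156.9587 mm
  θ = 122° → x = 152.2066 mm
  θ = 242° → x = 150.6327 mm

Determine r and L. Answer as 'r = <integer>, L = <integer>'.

constraint per measurement: (x − r cos θ)² + (r sin θ − e)² = L²
subtracting the θ₁ and θ₂ equations cancels the r² and L² terms:
r = (x₁² − x₂²) / (2[(x₁cos θ₁ + e sin θ₁) − (x₂cos θ₂ + e sin θ₂)]) = 22.0001 → r = 22
L² = (x₁ − r cos θ₁)² + (r sin θ₁ − e)² = 26896.0035 → L = 164.0000 → L = 164
check at θ₃=242°: x = 150.6327 (printed 150.6327) ✓

r = 22, L = 164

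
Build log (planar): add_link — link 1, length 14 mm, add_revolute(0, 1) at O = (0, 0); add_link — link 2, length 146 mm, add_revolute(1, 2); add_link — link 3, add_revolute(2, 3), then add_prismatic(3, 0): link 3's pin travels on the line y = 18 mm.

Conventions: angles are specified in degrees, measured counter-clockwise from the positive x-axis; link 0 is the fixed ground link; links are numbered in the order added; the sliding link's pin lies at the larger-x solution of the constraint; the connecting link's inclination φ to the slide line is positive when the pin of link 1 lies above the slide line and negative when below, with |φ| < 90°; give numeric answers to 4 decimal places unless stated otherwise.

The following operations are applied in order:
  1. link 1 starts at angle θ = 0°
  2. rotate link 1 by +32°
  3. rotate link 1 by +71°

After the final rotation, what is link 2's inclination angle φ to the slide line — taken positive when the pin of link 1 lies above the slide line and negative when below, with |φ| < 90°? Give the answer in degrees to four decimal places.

geometry: r = 14 mm, L = 146 mm, e = 18 mm; θ starts at 0°
rotate link 1 by +32°: θ ← 0° +32° = 32°
rotate link 1 by +71°: θ ← 32° +71° = 103°
h = r sin θ − e = 13.641181 − 18 = -4.358819
sin φ = h / L = -4.358819 / 146 = -0.02985493
φ = arcsin(-0.02985493) = -1.710815°

-1.7108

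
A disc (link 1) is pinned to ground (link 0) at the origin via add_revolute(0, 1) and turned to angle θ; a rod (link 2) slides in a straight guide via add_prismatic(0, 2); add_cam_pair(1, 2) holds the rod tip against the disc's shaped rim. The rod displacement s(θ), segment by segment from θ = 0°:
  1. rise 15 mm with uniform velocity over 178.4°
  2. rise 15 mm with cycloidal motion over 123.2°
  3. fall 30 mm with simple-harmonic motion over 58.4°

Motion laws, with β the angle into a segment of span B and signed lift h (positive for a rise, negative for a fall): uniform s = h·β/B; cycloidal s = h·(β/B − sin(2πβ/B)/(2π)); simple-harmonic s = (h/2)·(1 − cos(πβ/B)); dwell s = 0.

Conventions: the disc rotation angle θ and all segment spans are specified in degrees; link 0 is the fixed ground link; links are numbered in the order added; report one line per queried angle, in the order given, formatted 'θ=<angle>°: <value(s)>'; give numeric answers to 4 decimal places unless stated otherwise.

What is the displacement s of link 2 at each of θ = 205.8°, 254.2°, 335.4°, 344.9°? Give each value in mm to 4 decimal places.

segment 1 (0° to 178.4°, uniform, h = 15) is passed completely: s = 0.0000 + (15) = 15.0000
θ = 205.8° falls in segment 2 (178.4° to 301.6°, cycloidal, h = 15): β = 205.8 − 178.4 = 27.4°, B = 123.2°; Δs = 15·(0.2224 − sin(2π·0.2224)/(2π)) = 0.9845; s = 15.0000 + 0.9845 = 15.9845
θ = 254.2° falls in segment 2 (178.4° to 301.6°, cycloidal, h = 15): β = 254.2 − 178.4 = 75.8°, B = 123.2°; Δs = 15·(0.6153 − sin(2π·0.6153)/(2π)) = 10.8106; s = 15.0000 + 10.8106 = 25.8106
segment 2 (178.4° to 301.6°, cycloidal, h = 15) is passed completely: s = 15.0000 + (15) = 30.0000
θ = 335.4° falls in segment 3 (301.6° to 360°, simple-harmonic, h = -30): β = 335.4 − 301.6 = 33.8°, B = 58.4°; Δs = -30/2·(1 − cos(π·0.5788)) = -18.6740; s = 30.0000 − 18.6740 = 11.3260
θ = 344.9° falls in segment 3 (301.6° to 360°, simple-harmonic, h = -30): β = 344.9 − 301.6 = 43.3°, B = 58.4°; Δs = -30/2·(1 − cos(π·0.7414)) = -25.3175; s = 30.0000 − 25.3175 = 4.6825

θ=205.8°: 15.9845
θ=254.2°: 25.8106
θ=335.4°: 11.3260
θ=344.9°: 4.6825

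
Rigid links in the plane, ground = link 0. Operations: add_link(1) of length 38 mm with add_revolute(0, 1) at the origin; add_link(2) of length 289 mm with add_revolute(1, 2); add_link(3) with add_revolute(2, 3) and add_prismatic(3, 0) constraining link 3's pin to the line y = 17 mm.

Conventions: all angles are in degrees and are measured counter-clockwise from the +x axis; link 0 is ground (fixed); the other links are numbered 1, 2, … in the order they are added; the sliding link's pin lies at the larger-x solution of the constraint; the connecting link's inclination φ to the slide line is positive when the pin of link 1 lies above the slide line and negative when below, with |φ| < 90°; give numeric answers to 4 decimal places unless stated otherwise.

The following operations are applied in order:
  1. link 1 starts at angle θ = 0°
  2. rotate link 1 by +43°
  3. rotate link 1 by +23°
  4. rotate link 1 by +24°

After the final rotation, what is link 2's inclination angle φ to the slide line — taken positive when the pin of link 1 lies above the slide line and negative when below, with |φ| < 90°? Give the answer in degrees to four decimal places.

geometry: r = 38 mm, L = 289 mm, e = 17 mm; θ starts at 0°
rotate link 1 by +43°: θ ← 0° +43° = 43°
rotate link 1 by +23°: θ ← 43° +23° = 66°
rotate link 1 by +24°: θ ← 66° +24° = 90°
h = r sin θ − e = 38.000000 − 17 = 21.000000
sin φ = h / L = 21.000000 / 289 = 0.07266436
φ = arcsin(0.07266436) = 4.167034°

4.1670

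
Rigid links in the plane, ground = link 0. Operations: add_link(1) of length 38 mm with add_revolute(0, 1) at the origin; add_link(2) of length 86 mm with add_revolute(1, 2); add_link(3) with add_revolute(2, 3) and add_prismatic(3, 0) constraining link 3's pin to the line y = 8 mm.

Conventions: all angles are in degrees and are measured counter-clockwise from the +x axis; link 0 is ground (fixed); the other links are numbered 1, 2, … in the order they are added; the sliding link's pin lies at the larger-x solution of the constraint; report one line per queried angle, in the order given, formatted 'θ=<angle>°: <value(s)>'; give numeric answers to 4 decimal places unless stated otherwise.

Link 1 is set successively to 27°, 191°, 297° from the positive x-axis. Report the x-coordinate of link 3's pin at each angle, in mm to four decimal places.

geometry: r = 38 mm, L = 86 mm, e = 8 mm
θ=27°: crank pin P = (r cos θ, r sin θ) = (33.858248, 17.251639)
θ=27°: h = r sin θ − e = 17.251639 − 8 = 9.251639
θ=27°: x = r cos θ + √(L² − h²) = 33.858248 + 85.500919 = 119.359167
θ=191°: crank pin P = (r cos θ, r sin θ) = (-37.301833, -7.250742)
θ=191°: h = r sin θ − e = -7.250742 − 8 = -15.250742
θ=191°: x = r cos θ + √(L² − h²) = -37.301833 + 84.636959 = 47.335126
θ=297°: crank pin P = (r cos θ, r sin θ) = (17.251639, -33.858248)
θ=297°: h = r sin θ − e = -33.858248 − 8 = -41.858248
θ=297°: x = r cos θ + √(L² − h²) = 17.251639 + 75.125808 = 92.377447

θ=27°: 119.3592
θ=191°: 47.3351
θ=297°: 92.3774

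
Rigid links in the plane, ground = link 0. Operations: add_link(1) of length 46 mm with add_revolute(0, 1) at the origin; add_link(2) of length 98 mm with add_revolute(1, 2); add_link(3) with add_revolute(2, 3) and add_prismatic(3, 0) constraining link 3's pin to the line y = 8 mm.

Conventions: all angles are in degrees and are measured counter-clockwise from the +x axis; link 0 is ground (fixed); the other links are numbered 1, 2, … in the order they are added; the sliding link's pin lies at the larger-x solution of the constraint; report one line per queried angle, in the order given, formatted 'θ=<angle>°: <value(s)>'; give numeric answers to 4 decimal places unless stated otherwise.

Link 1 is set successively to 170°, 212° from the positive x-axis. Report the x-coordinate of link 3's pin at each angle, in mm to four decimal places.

geometry: r = 46 mm, L = 98 mm, e = 8 mm
θ=170°: crank pin P = (r cos θ, r sin θ) = (-45.301157, 7.987816)
θ=170°: h = r sin θ − e = 7.987816 − 8 = -0.012184
θ=170°: x = r cos θ + √(L² − h²) = -45.301157 + 97.999999 = 52.698843
θ=212°: crank pin P = (r cos θ, r sin θ) = (-39.010212, -24.376286)
θ=212°: h = r sin θ − e = -24.376286 − 8 = -32.376286
θ=212°: x = r cos θ + √(L² − h²) = -39.010212 + 92.497438 = 53.487226

θ=170°: 52.6988
θ=212°: 53.4872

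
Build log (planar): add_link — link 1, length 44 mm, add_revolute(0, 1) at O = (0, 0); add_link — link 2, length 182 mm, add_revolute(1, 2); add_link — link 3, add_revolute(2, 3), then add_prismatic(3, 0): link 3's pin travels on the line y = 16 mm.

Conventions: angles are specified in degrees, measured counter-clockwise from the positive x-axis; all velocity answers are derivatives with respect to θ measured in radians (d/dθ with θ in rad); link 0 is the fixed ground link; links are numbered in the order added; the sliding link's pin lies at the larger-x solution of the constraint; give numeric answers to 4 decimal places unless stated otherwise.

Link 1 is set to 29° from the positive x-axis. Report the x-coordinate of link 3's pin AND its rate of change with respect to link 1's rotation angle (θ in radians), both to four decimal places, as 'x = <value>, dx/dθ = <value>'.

geometry: r = 44 mm, L = 182 mm, e = 16 mm
crank pin P = (r cos θ, r sin θ) = (38.483267, 21.331623)
h = r sin θ − e = 21.331623 − 16 = 5.331623
x = r cos θ + √(L² − h²) = 38.483267 + 181.921889 = 220.405156
dx/dθ = −r sin θ − h·r cos θ/√(L² − h²) (θ in radians; h = 5.331623) = -22.459461

x = 220.4052, dx/dθ = -22.4595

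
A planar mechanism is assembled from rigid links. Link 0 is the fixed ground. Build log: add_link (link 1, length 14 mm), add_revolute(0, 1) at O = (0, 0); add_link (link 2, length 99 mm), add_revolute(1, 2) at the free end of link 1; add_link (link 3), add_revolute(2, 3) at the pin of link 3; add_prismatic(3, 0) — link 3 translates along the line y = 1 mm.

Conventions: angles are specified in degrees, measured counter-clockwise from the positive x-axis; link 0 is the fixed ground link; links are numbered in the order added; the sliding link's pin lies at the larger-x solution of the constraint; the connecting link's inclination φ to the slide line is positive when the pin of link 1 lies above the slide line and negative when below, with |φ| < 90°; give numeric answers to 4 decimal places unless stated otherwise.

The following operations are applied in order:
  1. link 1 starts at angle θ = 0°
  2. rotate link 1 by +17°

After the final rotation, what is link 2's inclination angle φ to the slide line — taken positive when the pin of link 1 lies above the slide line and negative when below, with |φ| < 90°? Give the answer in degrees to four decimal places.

geometry: r = 14 mm, L = 99 mm, e = 1 mm; θ starts at 0°
rotate link 1 by +17°: θ ← 0° +17° = 17°
h = r sin θ − e = 4.093204 − 1 = 3.093204
sin φ = h / L = 3.093204 / 99 = 0.03124448
φ = arcsin(0.03124448) = 1.790468°

1.7905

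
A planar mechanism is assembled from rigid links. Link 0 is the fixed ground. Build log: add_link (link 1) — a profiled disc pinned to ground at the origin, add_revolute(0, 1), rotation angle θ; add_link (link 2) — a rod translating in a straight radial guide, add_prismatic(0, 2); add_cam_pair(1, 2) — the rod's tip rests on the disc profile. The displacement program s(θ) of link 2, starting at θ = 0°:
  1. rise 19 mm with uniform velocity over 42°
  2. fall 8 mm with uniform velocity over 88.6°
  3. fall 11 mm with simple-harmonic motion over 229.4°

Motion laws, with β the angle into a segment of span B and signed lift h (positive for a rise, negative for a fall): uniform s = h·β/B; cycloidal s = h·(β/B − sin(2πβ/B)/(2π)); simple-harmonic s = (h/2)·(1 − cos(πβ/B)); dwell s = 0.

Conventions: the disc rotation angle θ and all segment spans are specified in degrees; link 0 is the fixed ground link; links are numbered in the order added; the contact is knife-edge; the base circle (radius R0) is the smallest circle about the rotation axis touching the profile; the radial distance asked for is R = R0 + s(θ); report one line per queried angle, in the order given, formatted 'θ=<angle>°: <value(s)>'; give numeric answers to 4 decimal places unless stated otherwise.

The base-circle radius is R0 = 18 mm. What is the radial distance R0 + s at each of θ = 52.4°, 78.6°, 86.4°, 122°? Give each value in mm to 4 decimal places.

seg 1 [0°–42°] uniform, h=19: full span → s += 19 → s = 19.0000
seg 2 [42°–130.6°] uniform, h=-8: θ=52.4° here. β=10.4, B=88.6. -8·10.4/88.6 = -0.9391 → s = 18.0609
seg 2 [42°–130.6°] uniform, h=-8: θ=78.6° here. β=36.6, B=88.6. -8·36.6/88.6 = -3.3047 → s = 15.6953
seg 2 [42°–130.6°] uniform, h=-8: θ=86.4° here. β=44.4, B=88.6. -8·44.4/88.6 = -4.0090 → s = 14.9910
seg 2 [42°–130.6°] uniform, h=-8: θ=122° here. β=80, B=88.6. -8·80/88.6 = -7.2235 → s = 11.7765
θ=52.4°: R = R0 + s = 18 + 18.0609 = 36.0609
θ=78.6°: R = R0 + s = 18 + 15.6953 = 33.6953
θ=86.4°: R = R0 + s = 18 + 14.9910 = 32.9910
θ=122°: R = R0 + s = 18 + 11.7765 = 29.7765

θ=52.4°: 36.0609
θ=78.6°: 33.6953
θ=86.4°: 32.9910
θ=122°: 29.7765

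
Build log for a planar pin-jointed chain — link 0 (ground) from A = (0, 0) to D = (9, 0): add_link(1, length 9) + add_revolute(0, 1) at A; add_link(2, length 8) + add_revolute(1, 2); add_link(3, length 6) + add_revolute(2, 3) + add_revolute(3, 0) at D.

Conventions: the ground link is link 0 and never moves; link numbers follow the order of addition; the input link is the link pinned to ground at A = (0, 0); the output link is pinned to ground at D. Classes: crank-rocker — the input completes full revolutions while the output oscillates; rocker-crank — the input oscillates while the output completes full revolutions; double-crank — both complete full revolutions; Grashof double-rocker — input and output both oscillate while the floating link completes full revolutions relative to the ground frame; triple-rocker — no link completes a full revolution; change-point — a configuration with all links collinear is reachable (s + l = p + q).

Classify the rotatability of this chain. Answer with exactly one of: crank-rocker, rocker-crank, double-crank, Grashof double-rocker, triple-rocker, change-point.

lengths: ground=9, input=9, coupler=8, output=6
sorted: s=6 (shortest), l=9 (longest), p+q=17
s + l = 15 vs p + q = 17
s + l < p + q (Grashof) with shortest = output link → rocker-crank

rocker-crank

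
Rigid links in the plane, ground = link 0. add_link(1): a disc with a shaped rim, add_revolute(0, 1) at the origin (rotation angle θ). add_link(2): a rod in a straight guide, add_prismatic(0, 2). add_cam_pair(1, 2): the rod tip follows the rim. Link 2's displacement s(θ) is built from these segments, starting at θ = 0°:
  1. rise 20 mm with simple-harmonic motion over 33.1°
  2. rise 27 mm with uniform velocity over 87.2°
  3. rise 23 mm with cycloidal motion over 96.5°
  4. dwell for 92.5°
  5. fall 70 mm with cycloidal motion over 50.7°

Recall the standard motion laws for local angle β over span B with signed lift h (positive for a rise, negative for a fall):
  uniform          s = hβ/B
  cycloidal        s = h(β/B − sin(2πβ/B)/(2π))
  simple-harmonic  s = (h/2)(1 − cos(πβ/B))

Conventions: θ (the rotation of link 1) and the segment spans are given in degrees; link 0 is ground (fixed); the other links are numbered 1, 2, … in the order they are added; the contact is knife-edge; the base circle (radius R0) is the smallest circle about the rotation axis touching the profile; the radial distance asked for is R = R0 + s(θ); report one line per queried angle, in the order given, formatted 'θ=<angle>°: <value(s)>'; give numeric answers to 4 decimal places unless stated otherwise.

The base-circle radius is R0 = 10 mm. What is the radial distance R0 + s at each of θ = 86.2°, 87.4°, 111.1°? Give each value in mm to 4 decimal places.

segment 1 (0° to 33.1°, simple-harmonic, h = 20) is passed completely: s = 0.0000 + (20) = 20.0000
θ = 86.2° falls in segment 2 (33.1° to 120.3°, uniform, h = 27): β = 86.2 − 33.1 = 53.1°, B = 87.2°; Δs = 27·53.1/87.2 = 16.4415; s = 20.0000 + 16.4415 = 36.4415
θ = 87.4° falls in segment 2 (33.1° to 120.3°, uniform, h = 27): β = 87.4 − 33.1 = 54.3°, B = 87.2°; Δs = 27·54.3/87.2 = 16.8131; s = 20.0000 + 16.8131 = 36.8131
θ = 111.1° falls in segment 2 (33.1° to 120.3°, uniform, h = 27): β = 111.1 − 33.1 = 78°, B = 87.2°; Δs = 27·78/87.2 = 24.1514; s = 20.0000 + 24.1514 = 44.1514
θ=86.2°: R = R0 + s = 10 + 36.4415 = 46.4415
θ=87.4°: R = R0 + s = 10 + 36.8131 = 46.8131
θ=111.1°: R = R0 + s = 10 + 44.1514 = 54.1514

θ=86.2°: 46.4415
θ=87.4°: 46.8131
θ=111.1°: 54.1514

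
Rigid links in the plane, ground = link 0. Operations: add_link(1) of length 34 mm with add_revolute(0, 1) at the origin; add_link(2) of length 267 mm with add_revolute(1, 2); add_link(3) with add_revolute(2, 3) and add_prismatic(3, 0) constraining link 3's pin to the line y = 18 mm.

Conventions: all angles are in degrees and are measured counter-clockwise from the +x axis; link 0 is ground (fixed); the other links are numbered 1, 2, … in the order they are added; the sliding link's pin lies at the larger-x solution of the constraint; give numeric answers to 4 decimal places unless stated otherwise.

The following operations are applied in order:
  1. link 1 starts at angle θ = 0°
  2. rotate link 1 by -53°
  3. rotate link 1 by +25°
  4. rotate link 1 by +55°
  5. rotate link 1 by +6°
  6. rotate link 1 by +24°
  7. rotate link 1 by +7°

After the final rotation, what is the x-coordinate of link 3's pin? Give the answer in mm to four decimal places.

geometry: r = 34 mm, L = 267 mm, e = 18 mm; θ starts at 0°
rotate link 1 by -53°: θ ← 0° -53° = -53°
rotate link 1 by +25°: θ ← -53° +25° = -28°
rotate link 1 by +55°: θ ← -28° +55° = 27°
rotate link 1 by +6°: θ ← 27° +6° = 33°
rotate link 1 by +24°: θ ← 33° +24° = 57°
rotate link 1 by +7°: θ ← 57° +7° = 64°
crank pin P = (r cos θ, r sin θ) = (14.904619, 30.558998)
h = r sin θ − e = 30.558998 − 18 = 12.558998
x = r cos θ + √(L² − h²) = 14.904619 + 266.704465 = 281.609084

281.6091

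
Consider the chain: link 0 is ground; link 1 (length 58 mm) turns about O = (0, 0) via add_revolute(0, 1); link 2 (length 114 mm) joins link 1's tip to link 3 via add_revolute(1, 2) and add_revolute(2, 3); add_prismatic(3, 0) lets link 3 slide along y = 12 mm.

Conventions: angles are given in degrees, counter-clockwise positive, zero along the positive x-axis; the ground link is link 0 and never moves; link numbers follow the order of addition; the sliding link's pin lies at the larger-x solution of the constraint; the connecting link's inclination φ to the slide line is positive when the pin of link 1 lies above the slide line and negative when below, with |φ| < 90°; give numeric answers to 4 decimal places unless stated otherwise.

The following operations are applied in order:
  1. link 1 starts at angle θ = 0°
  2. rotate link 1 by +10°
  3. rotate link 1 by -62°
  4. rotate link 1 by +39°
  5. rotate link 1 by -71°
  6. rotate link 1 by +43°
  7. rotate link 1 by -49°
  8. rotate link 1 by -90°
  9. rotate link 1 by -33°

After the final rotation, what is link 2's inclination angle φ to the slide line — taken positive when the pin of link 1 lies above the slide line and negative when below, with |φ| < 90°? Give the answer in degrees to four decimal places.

geometry: r = 58 mm, L = 114 mm, e = 12 mm; θ starts at 0°
rotate link 1 by +10°: θ ← 0° +10° = 10°
rotate link 1 by -62°: θ ← 10° -62° = -52°
rotate link 1 by +39°: θ ← -52° +39° = -13°
rotate link 1 by -71°: θ ← -13° -71° = -84°
rotate link 1 by +43°: θ ← -84° +43° = -41°
rotate link 1 by -49°: θ ← -41° -49° = -90°
rotate link 1 by -90°: θ ← -90° -90° = -180°
rotate link 1 by -33°: θ ← -180° -33° = -213°
h = r sin θ − e = 31.589064 − 12 = 19.589064
sin φ = h / L = 19.589064 / 114 = 0.17183390
φ = arcsin(0.17183390) = 9.894463°

9.8945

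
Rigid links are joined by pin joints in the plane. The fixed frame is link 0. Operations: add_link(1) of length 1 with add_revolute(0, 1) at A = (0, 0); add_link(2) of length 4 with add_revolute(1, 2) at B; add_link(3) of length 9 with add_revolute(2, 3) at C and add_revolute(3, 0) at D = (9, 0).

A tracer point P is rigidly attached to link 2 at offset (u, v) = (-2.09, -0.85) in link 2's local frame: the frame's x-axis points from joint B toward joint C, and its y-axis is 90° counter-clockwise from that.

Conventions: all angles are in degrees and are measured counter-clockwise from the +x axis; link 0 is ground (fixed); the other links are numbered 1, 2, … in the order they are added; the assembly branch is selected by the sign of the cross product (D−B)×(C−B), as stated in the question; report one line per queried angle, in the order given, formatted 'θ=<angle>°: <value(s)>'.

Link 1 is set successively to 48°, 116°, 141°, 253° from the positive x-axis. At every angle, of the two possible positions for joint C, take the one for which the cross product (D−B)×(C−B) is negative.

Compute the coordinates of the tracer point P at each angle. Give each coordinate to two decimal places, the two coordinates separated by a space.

A=(0,0), D=(9.00,0)
θ=48°: B = A + 1.00·(cos48°, sin48°) = (0.6691, 0.7431)
θ=48°: |BD| = 8.3639
θ=48°: circle(B,4.00) ∩ circle(D,9.00): a=0.2963, h=3.9890
θ=48°:   candidates: C₊=(1.3186,4.6901) cross=33.364; C₋=(0.6098,-3.2564) cross=-33.364
θ=48°:   branch - wants cross < 0 → take C=(0.6098,-3.2564) (cross=-33.364)
θ=48°: ex = (C−B)/|BC| = (-0.0148,-0.9999); ey = (0.9999,-0.0148)
θ=48°: P = B + -2.09·ex + -0.85·ey = (-0.1498,2.8455)
θ=116°: B = A + 1.00·(cos116°, sin116°) = (-0.4384, 0.8988)
θ=116°: |BD| = 9.4811
θ=116°: circle(B,4.00) ∩ circle(D,9.00): a=1.3127, h=3.7785
θ=116°:   candidates: C₊=(1.2266,4.5358) cross=35.824; C₋=(0.5102,-2.9871) cross=-35.824
θ=116°:   branch - wants cross < 0 → take C=(0.5102,-2.9871) (cross=-35.824)
θ=116°: ex = (C−B)/|BC| = (0.2371,-0.9715); ey = (0.9715,0.2371)
θ=116°: P = B + -2.09·ex + -0.85·ey = (-1.7597,2.7276)
θ=141°: B = A + 1.00·(cos141°, sin141°) = (-0.7771, 0.6293)
θ=141°: |BD| = 9.7974
θ=141°: circle(B,4.00) ∩ circle(D,9.00): a=1.5815, h=3.6741
θ=141°:   candidates: C₊=(1.0371,4.1942) cross=35.996; C₋=(0.5651,-3.1388) cross=-35.996
θ=141°:   branch - wants cross < 0 → take C=(0.5651,-3.1388) (cross=-35.996)
θ=141°: ex = (C−B)/|BC| = (0.3356,-0.9420); ey = (0.9420,0.3356)
θ=141°: P = B + -2.09·ex + -0.85·ey = (-2.2792,2.3129)
θ=253°: B = A + 1.00·(cos253°, sin253°) = (-0.2924, -0.9563)
θ=253°: |BD| = 9.3415
θ=253°: circle(B,4.00) ∩ circle(D,9.00): a=1.1916, h=3.8184
θ=253°:   candidates: C₊=(0.5021,2.9640) cross=35.669; C₋=(1.2839,-4.6326) cross=-35.669
θ=253°:   branch - wants cross < 0 → take C=(1.2839,-4.6326) (cross=-35.669)
θ=253°: ex = (C−B)/|BC| = (0.3941,-0.9191); ey = (0.9191,0.3941)
θ=253°: P = B + -2.09·ex + -0.85·ey = (-1.8972,0.6296)

θ=48°: -0.15 2.85
θ=116°: -1.76 2.73
θ=141°: -2.28 2.31
θ=253°: -1.90 0.63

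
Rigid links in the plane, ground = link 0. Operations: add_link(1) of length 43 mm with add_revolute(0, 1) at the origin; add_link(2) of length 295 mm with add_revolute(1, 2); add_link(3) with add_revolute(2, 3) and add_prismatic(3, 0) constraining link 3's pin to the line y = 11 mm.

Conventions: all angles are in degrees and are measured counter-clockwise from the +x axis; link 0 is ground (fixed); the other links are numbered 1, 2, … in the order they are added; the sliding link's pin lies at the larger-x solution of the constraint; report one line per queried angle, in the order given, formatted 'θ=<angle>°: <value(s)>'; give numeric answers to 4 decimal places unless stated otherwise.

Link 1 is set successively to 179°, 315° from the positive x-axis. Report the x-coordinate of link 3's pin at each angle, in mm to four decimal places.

geometry: r = 43 mm, L = 295 mm, e = 11 mm
θ=179°: crank pin P = (r cos θ, r sin θ) = (-42.993451, 0.750453)
θ=179°: h = r sin θ − e = 0.750453 − 11 = -10.249547
θ=179°: x = r cos θ + √(L² − h²) = -42.993451 + 294.821890 = 251.828439
θ=315°: crank pin P = (r cos θ, r sin θ) = (30.405592, -30.405592)
θ=315°: h = r sin θ − e = -30.405592 − 11 = -41.405592
θ=315°: x = r cos θ + √(L² − h²) = 30.405592 + 292.079744 = 322.485336

θ=179°: 251.8284
θ=315°: 322.4853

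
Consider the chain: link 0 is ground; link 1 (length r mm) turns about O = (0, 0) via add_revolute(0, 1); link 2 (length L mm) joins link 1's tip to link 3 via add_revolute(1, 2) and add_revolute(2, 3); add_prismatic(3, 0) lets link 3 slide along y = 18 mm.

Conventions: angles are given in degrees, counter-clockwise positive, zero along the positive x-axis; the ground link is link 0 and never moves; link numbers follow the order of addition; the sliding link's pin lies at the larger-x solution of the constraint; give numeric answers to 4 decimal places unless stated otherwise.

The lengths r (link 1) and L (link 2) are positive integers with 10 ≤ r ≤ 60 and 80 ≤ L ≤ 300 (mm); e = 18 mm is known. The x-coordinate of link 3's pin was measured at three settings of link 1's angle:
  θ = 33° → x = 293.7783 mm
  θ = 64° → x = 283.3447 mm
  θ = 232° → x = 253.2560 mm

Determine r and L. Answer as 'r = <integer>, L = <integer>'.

constraint per measurement: (x − r cos θ)² + (r sin θ − e)² = L²
subtracting the θ₁ and θ₂ equations cancels the r² and L² terms:
r = (x₁² − x₂²) / (2[(x₁cos θ₁ + e sin θ₁) − (x₂cos θ₂ + e sin θ₂)]) = 25.9998 → r = 26
L² = (x₁ − r cos θ₁)² + (r sin θ₁ − e)² = 73983.9803 → L = 272.0000 → L = 272
check at θ₃=232°: x = 253.2560 (printed 253.2560) ✓

r = 26, L = 272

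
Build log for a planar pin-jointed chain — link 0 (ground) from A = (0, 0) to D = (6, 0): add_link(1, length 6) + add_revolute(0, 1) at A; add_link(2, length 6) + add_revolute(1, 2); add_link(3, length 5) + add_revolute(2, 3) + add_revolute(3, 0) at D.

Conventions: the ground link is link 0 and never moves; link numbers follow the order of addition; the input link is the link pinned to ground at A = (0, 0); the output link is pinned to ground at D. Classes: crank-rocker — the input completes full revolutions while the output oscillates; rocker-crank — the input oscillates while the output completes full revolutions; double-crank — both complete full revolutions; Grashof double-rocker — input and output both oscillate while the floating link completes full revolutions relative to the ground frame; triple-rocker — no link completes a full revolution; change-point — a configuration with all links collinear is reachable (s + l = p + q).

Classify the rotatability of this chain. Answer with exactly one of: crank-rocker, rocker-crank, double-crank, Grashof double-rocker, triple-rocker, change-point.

lengths: ground=6, input=6, coupler=6, output=5
sorted: s=5 (shortest), l=6 (longest), p+q=12
s + l = 11 vs p + q = 12
s + l < p + q (Grashof) with shortest = output link → rocker-crank

rocker-crank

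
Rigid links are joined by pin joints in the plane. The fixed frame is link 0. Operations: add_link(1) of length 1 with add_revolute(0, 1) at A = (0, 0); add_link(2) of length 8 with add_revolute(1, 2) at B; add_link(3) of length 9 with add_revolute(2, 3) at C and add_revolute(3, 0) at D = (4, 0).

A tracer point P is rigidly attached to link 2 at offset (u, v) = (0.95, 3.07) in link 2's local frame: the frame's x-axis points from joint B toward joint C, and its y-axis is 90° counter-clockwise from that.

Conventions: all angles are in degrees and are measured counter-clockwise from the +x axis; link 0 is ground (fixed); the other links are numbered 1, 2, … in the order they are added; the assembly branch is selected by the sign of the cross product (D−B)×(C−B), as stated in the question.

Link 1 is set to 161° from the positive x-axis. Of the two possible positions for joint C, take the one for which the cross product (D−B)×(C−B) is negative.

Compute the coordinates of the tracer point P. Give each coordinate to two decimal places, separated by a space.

A=(0,0), D=(4.00,0)
B = A + 1.00·(cos161°, sin161°) = (-0.9455, 0.3256)
|BD| = 4.9562
circle(B,8.00) ∩ circle(D,9.00): a=0.7631, h=7.9635
  candidates: C₊=(0.3390,8.2218) cross=39.469; C₋=(-0.7072,-7.6709) cross=-39.469
  branch - wants cross < 0 → take C=(-0.7072,-7.6709) (cross=-39.469)
ex = (C−B)/|BC| = (0.0298,-0.9996); ey = (0.9996,0.0298)
P = B + 0.95·ex + 3.07·ey = (2.1514,-0.5325)

2.15 -0.53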